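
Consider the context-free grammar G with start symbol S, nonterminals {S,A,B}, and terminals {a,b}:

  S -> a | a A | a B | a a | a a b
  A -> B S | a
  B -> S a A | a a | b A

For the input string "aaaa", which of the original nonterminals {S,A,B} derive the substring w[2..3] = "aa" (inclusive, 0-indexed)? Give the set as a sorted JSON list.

CNF form of G:
  S -> T0 A | T0 B | T0 T0 | T0 X3 | a
  A -> B S | a
  B -> S X2 | T0 T0 | T1 A
  T0 -> a
  T1 -> b
  X2 -> T0 A
  X3 -> T0 T1

CYK fill — only the sub-triangle for w[2..3]:
  T[2,2] 'a' = {A,S,T0}  orig:{A,S}
  T[3,3] 'a' = {A,S,T0}  orig:{A,S}
  T[2,3] 'aa' = {B,S,X2}  orig:{B,S}

Original NTs in T[2,3] deriving "aa": ["B", "S"]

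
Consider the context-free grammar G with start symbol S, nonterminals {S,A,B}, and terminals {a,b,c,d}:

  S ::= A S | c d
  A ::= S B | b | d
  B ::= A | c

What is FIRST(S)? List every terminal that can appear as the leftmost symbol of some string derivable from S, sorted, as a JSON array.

FIRST sets, iterate to fixpoint:
round 1:
  A via A→b: +{b}
  A via A→d: +{d}
  B via B→A: +{b,d}
  B via B→c: +{c}
  S via S→A S: +{b,d}
  S via S→c d: +{c}
  FIRST(S)={b,c,d}  FIRST(A)={b,d}  FIRST(B)={b,c,d}
round 2:
  A via A→S B: +{c}
  FIRST(S)={b,c,d}  FIRST(A)={b,c,d}  FIRST(B)={b,c,d}
round 3: done
  FIRST(S)={b,c,d}  FIRST(A)={b,c,d}  FIRST(B)={b,c,d}

FIRST(S) = ["b", "c", "d"]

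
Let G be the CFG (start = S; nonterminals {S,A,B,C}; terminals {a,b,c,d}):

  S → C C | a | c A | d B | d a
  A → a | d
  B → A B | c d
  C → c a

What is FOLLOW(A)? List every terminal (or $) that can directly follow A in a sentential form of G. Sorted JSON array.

Compute FIRST by fixpoint:
[1]
  A via A→a: +{a}
  A via A→d: +{d}
  B via B→A B: +{a,d}
  B via B→c d: +{c}
  C via C→c a: +{c}
  S via S→C C: +{c}
  S via S→a: +{a}
  S via S→d B: +{d}
  S: {a,c,d}  A: {a,d}  B: {a,c,d}  C: {c}
[2] (stable)
  S: {a,c,d}  A: {a,d}  B: {a,c,d}  C: {c}

FOLLOW iteration:
seed FOLLOW(S) with $
[1]
  B→A B: FOLLOW(A) ⊇ FIRST(B) = {a,c,d}; new: +{a,c,d}
  S→C C: FOLLOW(C) ⊇ FIRST(C) = {c}; new: +{c}
  S→C C: FOLLOW(C) ⊇ FOLLOW(S) ⊇ {$}; new: +{$}
  S→c A: FOLLOW(A) ⊇ FOLLOW(S) ⊇ {$}; new: +{$}
  S→d B: FOLLOW(B) ⊇ FOLLOW(S) ⊇ {$}; new: +{$}
  S: {$}  A: {$,a,c,d}  B: {$}  C: {$,c}
[2] (stable)
  S: {$}  A: {$,a,c,d}  B: {$}  C: {$,c}

FOLLOW(A) = ["$", "a", "c", "d"]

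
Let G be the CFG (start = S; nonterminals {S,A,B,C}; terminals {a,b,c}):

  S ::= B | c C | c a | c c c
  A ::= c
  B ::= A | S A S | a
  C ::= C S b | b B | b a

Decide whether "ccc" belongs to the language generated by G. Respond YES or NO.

CNF form of G:
  S -> S X5 | T2 C | T2 T1 | T2 X6 | a | c
  A -> c
  B -> S X3 | a | c
  C -> C X4 | T0 B | T0 T1
  T0 -> b
  T1 -> a
  T2 -> c
  X3 -> A S
  X4 -> S T0
  X5 -> A S
  X6 -> T2 T2

CYK table (by increasing span):
  T[0,0] 'c' = {A,B,S,T2}  orig:{A,B,S}
  T[1,1] 'c' = {A,B,S,T2}  orig:{A,B,S}
  T[2,2] 'c' = {A,B,S,T2}  orig:{A,B,S}
  T[0,1] 'cc' = {X3,X5,X6}  orig:{}
  T[1,2] 'cc' = {X3,X5,X6}  orig:{}
  T[0,2] 'ccc' = {B,S}

S ∈ T[0,2] ⇒ YES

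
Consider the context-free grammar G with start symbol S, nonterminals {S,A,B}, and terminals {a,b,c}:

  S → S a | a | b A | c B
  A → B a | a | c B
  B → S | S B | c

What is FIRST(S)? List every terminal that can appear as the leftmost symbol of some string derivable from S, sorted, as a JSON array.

FIRST sets, iterate to fixpoint:
[1]
  A via A→a: +{a}
  A via A→c B: +{c}
  B via B→c: +{c}
  S via S→a: +{a}
  S via S→b A: +{b}
  S via S→c B: +{c}
  FIRST[S]={a,b,c}  FIRST[A]={a,c}  FIRST[B]={c}
[2]
  B via B→S: +{a,b}
  FIRST[S]={a,b,c}  FIRST[A]={a,c}  FIRST[B]={a,b,c}
[3]
  A via A→B a: +{b}
  FIRST[S]={a,b,c}  FIRST[A]={a,b,c}  FIRST[B]={a,b,c}
[4] done
  FIRST[S]={a,b,c}  FIRST[A]={a,b,c}  FIRST[B]={a,b,c}

FIRST(S) = ["a", "b", "c"]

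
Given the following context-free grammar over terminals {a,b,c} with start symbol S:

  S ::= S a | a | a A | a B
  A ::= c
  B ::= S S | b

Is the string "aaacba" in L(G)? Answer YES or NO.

CNF form of G:
  S -> S T0 | T0 A | T0 B | a
  A -> c
  B -> S S | b
  T0 -> a

Fill CYK table bottom-up:
  [0..0]={S,T0}  "a"  orig:{S}
  [1..1]={S,T0}  "a"  orig:{S}
  [2..2]={S,T0}  "a"  orig:{S}
  [3..3]={A}  "c"
  [4..4]={B}  "b"
  [5..5]={S,T0}  "a"  orig:{S}
  [0..1]={B,S}  "aa"
  [1..2]={B,S}  "aa"
  [2..3]={S}  "ac"
  [3..4]=∅  "cb"
  [4..5]=∅  "ba"
  [0..2]={B,S}  "aaa"
  [1..3]={B}  "aac"
  [2..4]=∅  "acb"
  [3..5]=∅  "cba"
  [0..3]={B,S}  "aaac"
  [1..4]=∅  "aacb"
  [2..5]=∅  "acba"
  [0..4]=∅  "aaacb"
  [1..5]=∅  "aacba"
  [0..5]=∅  "aaacba"

S ∉ T[0,5] ⇒ NO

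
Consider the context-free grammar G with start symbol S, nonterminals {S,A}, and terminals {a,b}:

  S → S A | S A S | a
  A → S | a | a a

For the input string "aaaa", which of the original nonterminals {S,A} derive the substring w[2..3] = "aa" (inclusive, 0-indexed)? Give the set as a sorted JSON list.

CNF form of G:
  S -> S A | S X2 | a
  A -> S A | S X1 | T0 T0 | a
  T0 -> a
  X1 -> A S
  X2 -> A S

CYK fill — only the sub-triangle for w[2..3]:
  [2..2]={A,S,T0}  "a"  orig:{A,S}
  [3..3]={A,S,T0}  "a"  orig:{A,S}
  [2..3]={A,S,X1,X2}  "aa"  orig:{A,S}

Original NTs in T[2,3] deriving "aa": ["A", "S"]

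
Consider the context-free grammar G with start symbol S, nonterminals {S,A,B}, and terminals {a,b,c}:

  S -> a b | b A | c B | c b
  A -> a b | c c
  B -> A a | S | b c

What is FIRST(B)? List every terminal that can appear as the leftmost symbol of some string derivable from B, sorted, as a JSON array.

FIRST sets, iterate to fixpoint:
round 1:
  A via A→a b: +{a}
  A via A→c c: +{c}
  B via B→A a: +{a,c}
  B via B→b c: +{b}
  S via S→a b: +{a}
  S via S→b A: +{b}
  S via S→c B: +{c}
  S: {a,b,c}  A: {a,c}  B: {a,b,c}
round 2: (no change)
  S: {a,b,c}  A: {a,c}  B: {a,b,c}

FIRST(B) = ["a", "b", "c"]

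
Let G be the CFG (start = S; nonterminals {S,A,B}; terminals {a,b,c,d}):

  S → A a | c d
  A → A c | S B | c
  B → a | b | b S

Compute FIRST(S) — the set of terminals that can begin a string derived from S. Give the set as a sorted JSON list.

FIRST sets, iterate to fixpoint:
pass 1:
  A via A→c: +{c}
  B via B→a: +{a}
  B via B→b: +{b}
  S via S→A a: +{c}
  S: {c}  A: {c}  B: {a,b}
pass 2: (stable)
  S: {c}  A: {c}  B: {a,b}

FIRST(S) = ["c"]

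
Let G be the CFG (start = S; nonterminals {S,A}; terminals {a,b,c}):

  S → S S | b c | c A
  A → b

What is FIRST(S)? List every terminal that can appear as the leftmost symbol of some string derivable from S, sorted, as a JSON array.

FIRST iteration:
iter 1:
  A via A→b: +{b}
  S via S→b c: +{b}
  S via S→c A: +{c}
  S: {b,c}  A: {b}
iter 2: — fixpoint
  S: {b,c}  A: {b}

FIRST(S) = ["b", "c"]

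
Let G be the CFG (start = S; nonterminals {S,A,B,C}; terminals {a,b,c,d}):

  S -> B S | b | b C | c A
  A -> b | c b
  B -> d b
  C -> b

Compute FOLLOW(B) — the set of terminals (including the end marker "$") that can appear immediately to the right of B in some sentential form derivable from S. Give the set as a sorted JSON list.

Compute FIRST by fixpoint:
pass 1:
  A via A→b: +{b}
  A via A→c b: +{c}
  B via B→d b: +{d}
  C via C→b: +{b}
  S via S→B S: +{d}
  S via S→b: +{b}
  S via S→c A: +{c}
  FIRST(S)={b,c,d}  FIRST(A)={b,c}  FIRST(B)={d}  FIRST(C)={b}
pass 2: — fixpoint
  FIRST(S)={b,c,d}  FIRST(A)={b,c}  FIRST(B)={d}  FIRST(C)={b}

FOLLOW iteration:
FOLLOW(S) := {$}
pass 1:
  S→B S: FOLLOW(B) ⊇ FIRST(S) = {b,c,d}; new: +{b,c,d}
  S→b C: FOLLOW(C) ⊇ FOLLOW(S) ⊇ {$}; new: +{$}
  S→c A: FOLLOW(A) ⊇ FOLLOW(S) ⊇ {$}; new: +{$}
  FOLLOW(S)={$}  FOLLOW(A)={$}  FOLLOW(B)={b,c,d}  FOLLOW(C)={$}
pass 2: (no change)
  FOLLOW(S)={$}  FOLLOW(A)={$}  FOLLOW(B)={b,c,d}  FOLLOW(C)={$}

FOLLOW(B) = ["b", "c", "d"]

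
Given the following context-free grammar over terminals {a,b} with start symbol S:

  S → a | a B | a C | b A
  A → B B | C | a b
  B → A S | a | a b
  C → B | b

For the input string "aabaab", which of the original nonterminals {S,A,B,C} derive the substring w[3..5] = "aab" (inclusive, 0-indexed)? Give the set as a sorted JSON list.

CNF form of G:
  S -> T0 B | T0 C | T1 A | a
  A -> A S | B B | T0 T1 | a | b
  B -> A S | T0 T1 | a
  C -> A S | T0 T1 | a | b
  T0 -> a
  T1 -> b

CYK table (by increasing span), restricted to cells inside w[3..5]:
  T[3,3] 'a' = {A,B,C,S,T0}  orig:{A,B,C,S}
  T[4,4] 'a' = {A,B,C,S,T0}  orig:{A,B,C,S}
  T[5,5] 'b' = {A,C,T1}  orig:{A,C}
  T[3,4] 'aa' = {A,B,C,S}
  T[4,5] 'ab' = {A,B,C,S}
  T[3,5] 'aab' = {A,B,C,S}

Original NTs in T[3,5] deriving "aab": ["A", "B", "C", "S"]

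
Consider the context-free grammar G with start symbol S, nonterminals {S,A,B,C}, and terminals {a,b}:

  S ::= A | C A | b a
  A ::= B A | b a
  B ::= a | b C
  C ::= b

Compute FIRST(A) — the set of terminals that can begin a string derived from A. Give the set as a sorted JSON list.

FIRST iteration:
iter 1:
  A via A→b a: +{b}
  B via B→a: +{a}
  B via B→b C: +{b}
  C via C→b: +{b}
  S via S→A: +{b}
  FIRST[S]={b}  FIRST[A]={b}  FIRST[B]={a,b}  FIRST[C]={b}
iter 2:
  A via A→B A: +{a}
  S via S→A: +{a}
  FIRST[S]={a,b}  FIRST[A]={a,b}  FIRST[B]={a,b}  FIRST[C]={b}
iter 3: — fixpoint
  FIRST[S]={a,b}  FIRST[A]={a,b}  FIRST[B]={a,b}  FIRST[C]={b}

FIRST(A) = ["a", "b"]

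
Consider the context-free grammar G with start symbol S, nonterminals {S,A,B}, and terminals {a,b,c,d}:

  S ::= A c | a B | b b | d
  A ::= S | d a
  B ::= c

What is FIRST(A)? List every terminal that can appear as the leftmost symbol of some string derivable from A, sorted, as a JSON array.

Compute FIRST by fixpoint:
iter 1:
  A via A→d a: +{d}
  B via B→c: +{c}
  S via S→A c: +{d}
  S via S→a B: +{a}
  S via S→b b: +{b}
  S: {a,b,d}  A: {d}  B: {c}
iter 2:
  A via A→S: +{a,b}
  S: {a,b,d}  A: {a,b,d}  B: {c}
iter 3: done
  S: {a,b,d}  A: {a,b,d}  B: {c}

FIRST(A) = ["a", "b", "d"]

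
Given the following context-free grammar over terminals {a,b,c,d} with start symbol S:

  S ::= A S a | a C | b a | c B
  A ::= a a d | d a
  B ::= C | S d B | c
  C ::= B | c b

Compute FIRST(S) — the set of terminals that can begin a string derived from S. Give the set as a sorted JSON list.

FIRST sets, iterate to fixpoint:
round 1:
  A via A→a a d: +{a}
  A via A→d a: +{d}
  B via B→c: +{c}
  C via C→B: +{c}
  S via S→A S a: +{a,d}
  S via S→b a: +{b}
  S via S→c B: +{c}
  FIRST(S)={a,b,c,d}  FIRST(A)={a,d}  FIRST(B)={c}  FIRST(C)={c}
round 2:
  B via B→S d B: +{a,b,d}
  C via C→B: +{a,b,d}
  FIRST(S)={a,b,c,d}  FIRST(A)={a,d}  FIRST(B)={a,b,c,d}  FIRST(C)={a,b,c,d}
round 3: (stable)
  FIRST(S)={a,b,c,d}  FIRST(A)={a,d}  FIRST(B)={a,b,c,d}  FIRST(C)={a,b,c,d}

FIRST(S) = ["a", "b", "c", "d"]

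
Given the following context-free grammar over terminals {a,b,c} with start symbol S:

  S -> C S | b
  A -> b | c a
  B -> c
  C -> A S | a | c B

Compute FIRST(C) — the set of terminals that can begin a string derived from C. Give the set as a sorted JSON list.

FIRST sets, iterate to fixpoint:
pass 1:
  A via A→b: +{b}
  A via A→c a: +{c}
  B via B→c: +{c}
  C via C→A S: +{b,c}
  C via C→a: +{a}
  S via S→C S: +{a,b,c}
  FIRST(S)={a,b,c}  FIRST(A)={b,c}  FIRST(B)={c}  FIRST(C)={a,b,c}
pass 2: — fixpoint
  FIRST(S)={a,b,c}  FIRST(A)={b,c}  FIRST(B)={c}  FIRST(C)={a,b,c}

FIRST(C) = ["a", "b", "c"]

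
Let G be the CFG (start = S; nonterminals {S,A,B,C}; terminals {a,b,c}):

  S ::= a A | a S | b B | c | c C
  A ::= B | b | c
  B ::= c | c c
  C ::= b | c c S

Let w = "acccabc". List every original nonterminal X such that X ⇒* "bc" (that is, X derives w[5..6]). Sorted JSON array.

CNF form of G:
  S -> T0 C | T1 A | T1 S | T2 B | c
  A -> T0 T0 | b | c
  B -> T0 T0 | c
  C -> T0 X3 | b
  T0 -> c
  T1 -> a
  T2 -> b
  X3 -> T0 S

CYK fill — only the sub-triangle for w[5..6]:
  [5..5]={A,C,T2}  "b"  orig:{A,C}
  [6..6]={A,B,S,T0}  "c"  orig:{A,B,S}
  [5..6]={S}  "bc"

Original NTs in T[5,6] deriving "bc": ["S"]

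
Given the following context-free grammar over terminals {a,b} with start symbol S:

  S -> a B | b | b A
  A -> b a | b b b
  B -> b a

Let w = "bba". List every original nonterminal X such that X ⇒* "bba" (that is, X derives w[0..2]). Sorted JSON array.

CNF form of G:
  S -> T0 A | T1 B | b
  A -> T0 T1 | T0 X2
  B -> T0 T1
  T0 -> b
  T1 -> a
  X2 -> T0 T0

Fill CYK table bottom-up, restricted to cells inside w[0..2]:
  cell(0,0) b: {S,T0}  orig:{S}
  cell(1,1) b: {S,T0}  orig:{S}
  cell(2,2) a: {T1}  orig:{}
  cell(0,1) bb: {X2}  orig:{}
  cell(1,2) ba: {A,B}
  cell(0,2) bba: {S}

Original NTs in T[0,2] deriving "bba": ["S"]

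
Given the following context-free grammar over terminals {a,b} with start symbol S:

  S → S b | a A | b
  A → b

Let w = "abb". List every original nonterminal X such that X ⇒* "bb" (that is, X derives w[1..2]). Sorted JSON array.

Convert to CNF:
  S -> S T0 | T1 A | b
  A -> b
  T0 -> b
  T1 -> a

CYK table (by increasing span) — only the sub-triangle for w[1..2]:
  T[1,1] 'b' = {A,S,T0}  orig:{A,S}
  T[2,2] 'b' = {A,S,T0}  orig:{A,S}
  T[1,2] 'bb' = {S}

Original NTs in T[1,2] deriving "bb": ["S"]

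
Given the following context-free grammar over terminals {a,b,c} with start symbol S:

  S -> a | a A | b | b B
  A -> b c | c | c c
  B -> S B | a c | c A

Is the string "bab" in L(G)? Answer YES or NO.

CNF form of G:
  S -> T0 B | T2 A | a | b
  A -> T0 T1 | T1 T1 | c
  B -> S B | T1 A | T2 T1
  T0 -> b
  T1 -> c
  T2 -> a

CYK fill:
  cell(0,0) b: {S,T0}  orig:{S}
  cell(1,1) a: {S,T2}  orig:{S}
  cell(2,2) b: {S,T0}  orig:{S}
  cell(0,1) ba: ∅
  cell(1,2) ab: ∅
  cell(0,2) bab: ∅

S ∉ T[0,2] ⇒ NO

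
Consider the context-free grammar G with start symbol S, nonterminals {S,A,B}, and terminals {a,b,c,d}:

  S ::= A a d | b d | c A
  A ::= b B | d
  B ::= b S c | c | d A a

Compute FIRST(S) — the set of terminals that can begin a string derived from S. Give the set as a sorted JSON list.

FIRST sets, iterate to fixpoint:
[1]
  A via A→b B: +{b}
  A via A→d: +{d}
  B via B→b S c: +{b}
  B via B→c: +{c}
  B via B→d A a: +{d}
  S via S→A a d: +{b,d}
  S via S→c A: +{c}
  FIRST(S)={b,c,d}  FIRST(A)={b,d}  FIRST(B)={b,c,d}
[2] done
  FIRST(S)={b,c,d}  FIRST(A)={b,d}  FIRST(B)={b,c,d}

FIRST(S) = ["b", "c", "d"]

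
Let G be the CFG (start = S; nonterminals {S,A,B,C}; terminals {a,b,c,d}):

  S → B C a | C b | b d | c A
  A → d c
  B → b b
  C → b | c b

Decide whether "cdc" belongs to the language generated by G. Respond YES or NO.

CNF form of G:
  S -> B X4 | C T2 | T1 A | T2 T0
  A -> T0 T1
  B -> T2 T2
  C -> T1 T2 | b
  T0 -> d
  T1 -> c
  T2 -> b
  T3 -> a
  X4 -> C T3

Fill CYK table bottom-up:
  cell(0,0) c: {T1}  orig:{}
  cell(1,1) d: {T0}  orig:{}
  cell(2,2) c: {T1}  orig:{}
  cell(0,1) cd: ∅
  cell(1,2) dc: {A}
  cell(0,2) cdc: {S}

S ∈ T[0,2] ⇒ YES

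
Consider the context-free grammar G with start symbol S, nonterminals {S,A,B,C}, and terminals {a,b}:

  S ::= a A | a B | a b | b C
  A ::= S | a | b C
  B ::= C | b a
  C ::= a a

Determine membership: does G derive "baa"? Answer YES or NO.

Convert to CNF:
  S -> T0 A | T0 B | T0 T1 | T1 C
  A -> T0 A | T0 B | T0 T1 | T1 C | a
  B -> T0 T0 | T1 T0
  C -> T0 T0
  T0 -> a
  T1 -> b

Fill CYK table bottom-up:
  [0..0]={T1}  "b"  orig:{}
  [1..1]={A,T0}  "a"  orig:{A}
  [2..2]={A,T0}  "a"  orig:{A}
  [0..1]={B}  "ba"
  [1..2]={A,B,C,S}  "aa"
  [0..2]={A,S}  "baa"

S ∈ T[0,2] ⇒ YES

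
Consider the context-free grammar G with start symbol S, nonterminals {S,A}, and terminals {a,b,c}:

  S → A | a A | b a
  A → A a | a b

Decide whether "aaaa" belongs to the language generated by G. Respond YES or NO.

Convert to CNF:
  S -> A T0 | T0 A | T0 T1 | T1 T0
  A -> A T0 | T0 T1
  T0 -> a
  T1 -> b

CYK fill:
  cell(0,0) a: {T0}  orig:{}
  cell(1,1) a: {T0}  orig:{}
  cell(2,2) a: {T0}  orig:{}
  cell(3,3) a: {T0}  orig:{}
  cell(0,1) aa: ∅
  cell(1,2) aa: ∅
  cell(2,3) aa: ∅
  cell(0,2) aaa: ∅
  cell(1,3) aaa: ∅
  cell(0,3) aaaa: ∅

S ∉ T[0,3] ⇒ NO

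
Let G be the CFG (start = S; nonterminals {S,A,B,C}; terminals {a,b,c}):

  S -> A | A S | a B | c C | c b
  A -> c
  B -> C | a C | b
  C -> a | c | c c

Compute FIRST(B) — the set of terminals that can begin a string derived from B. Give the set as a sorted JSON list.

FIRST iteration:
round 1:
  A via A→c: +{c}
  B via B→a C: +{a}
  B via B→b: +{b}
  C via C→a: +{a}
  C via C→c: +{c}
  S via S→A: +{c}
  S via S→a B: +{a}
  S: {a,c}  A: {c}  B: {a,b}  C: {a,c}
round 2:
  B via B→C: +{c}
  S: {a,c}  A: {c}  B: {a,b,c}  C: {a,c}
round 3: done
  S: {a,c}  A: {c}  B: {a,b,c}  C: {a,c}

FIRST(B) = ["a", "b", "c"]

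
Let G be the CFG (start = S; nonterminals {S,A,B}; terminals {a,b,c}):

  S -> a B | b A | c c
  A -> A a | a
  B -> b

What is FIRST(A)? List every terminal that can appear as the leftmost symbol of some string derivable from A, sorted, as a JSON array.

FIRST sets, iterate to fixpoint:
iter 1:
  A via A→a: +{a}
  B via B→b: +{b}
  S via S→a B: +{a}
  S via S→b A: +{b}
  S via S→c c: +{c}
  S: {a,b,c}  A: {a}  B: {b}
iter 2: (stable)
  S: {a,b,c}  A: {a}  B: {b}

FIRST(A) = ["a"]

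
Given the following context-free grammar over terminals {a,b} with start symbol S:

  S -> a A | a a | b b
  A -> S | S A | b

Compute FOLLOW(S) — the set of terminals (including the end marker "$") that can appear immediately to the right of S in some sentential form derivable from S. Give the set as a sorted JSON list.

Compute FIRST by fixpoint:
pass 1:
  A via A→b: +{b}
  S via S→a A: +{a}
  S via S→b b: +{b}
  S: {a,b}  A: {b}
pass 2:
  A via A→S: +{a}
  S: {a,b}  A: {a,b}
pass 3: — fixpoint
  S: {a,b}  A: {a,b}

FOLLOW iteration:
seed FOLLOW(S) with $
[1]
  A→S A: FOLLOW(S) ⊇ FIRST(A) = {a,b}; new: +{a,b}
  S→a A: FOLLOW(A) ⊇ FOLLOW(S) ⊇ {$,a,b}; new: +{$,a,b}
  FOLLOW(S)={$,a,b}  FOLLOW(A)={$,a,b}
[2] done
  FOLLOW(S)={$,a,b}  FOLLOW(A)={$,a,b}

FOLLOW(S) = ["$", "a", "b"]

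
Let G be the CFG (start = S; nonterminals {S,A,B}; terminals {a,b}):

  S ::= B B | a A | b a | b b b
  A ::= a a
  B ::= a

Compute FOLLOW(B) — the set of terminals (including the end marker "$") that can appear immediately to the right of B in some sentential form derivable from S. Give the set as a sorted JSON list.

Compute FIRST by fixpoint:
pass 1:
  A via A→a a: +{a}
  B via B→a: +{a}
  S via S→B B: +{a}
  S via S→b a: +{b}
  FIRST[S]={a,b}  FIRST[A]={a}  FIRST[B]={a}
pass 2: — fixpoint
  FIRST[S]={a,b}  FIRST[A]={a}  FIRST[B]={a}

Compute FOLLOW by fixpoint:
FOLLOW(S) := {$}
iter 1:
  S→B B: FOLLOW(B) ⊇ FIRST(B) = {a}; new: +{a}
  S→B B: FOLLOW(B) ⊇ FOLLOW(S) ⊇ {$}; new: +{$}
  S→a A: FOLLOW(A) ⊇ FOLLOW(S) ⊇ {$}; new: +{$}
  FOLLOW(S)={$}  FOLLOW(A)={$}  FOLLOW(B)={$,a}
iter 2: done
  FOLLOW(S)={$}  FOLLOW(A)={$}  FOLLOW(B)={$,a}

FOLLOW(B) = ["$", "a"]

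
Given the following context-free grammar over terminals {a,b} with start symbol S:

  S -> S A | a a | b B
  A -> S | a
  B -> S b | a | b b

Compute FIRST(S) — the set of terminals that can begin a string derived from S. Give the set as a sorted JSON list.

Compute FIRST by fixpoint:
round 1:
  A via A→a: +{a}
  B via B→a: +{a}
  B via B→b b: +{b}
  S via S→a a: +{a}
  S via S→b B: +{b}
  S: {a,b}  A: {a}  B: {a,b}
round 2:
  A via A→S: +{b}
  S: {a,b}  A: {a,b}  B: {a,b}
round 3: (stable)
  S: {a,b}  A: {a,b}  B: {a,b}

FIRST(S) = ["a", "b"]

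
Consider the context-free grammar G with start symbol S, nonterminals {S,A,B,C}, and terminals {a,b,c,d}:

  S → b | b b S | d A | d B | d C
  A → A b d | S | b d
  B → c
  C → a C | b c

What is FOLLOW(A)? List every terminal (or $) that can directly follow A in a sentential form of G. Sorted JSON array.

FIRST iteration:
pass 1:
  A via A→b d: +{b}
  B via B→c: +{c}
  C via C→a C: +{a}
  C via C→b c: +{b}
  S via S→b: +{b}
  S via S→d A: +{d}
  S: {b,d}  A: {b}  B: {c}  C: {a,b}
pass 2:
  A via A→S: +{d}
  S: {b,d}  A: {b,d}  B: {c}  C: {a,b}
pass 3: (stable)
  S: {b,d}  A: {b,d}  B: {c}  C: {a,b}

FOLLOW sets:
seed FOLLOW(S) with $
pass 1:
  A→A b d: FOLLOW(A) ⊇ FIRST(b) = {b}; new: +{b}
  A→S: FOLLOW(S) ⊇ FOLLOW(A) ⊇ {b}; new: +{b}
  S→d A: FOLLOW(A) ⊇ FOLLOW(S) ⊇ {$,b}; new: +{$}
  S→d B: FOLLOW(B) ⊇ FOLLOW(S) ⊇ {$,b}; new: +{$,b}
  S→d C: FOLLOW(C) ⊇ FOLLOW(S) ⊇ {$,b}; new: +{$,b}
  FOLLOW[S]={$,b}  FOLLOW[A]={$,b}  FOLLOW[B]={$,b}  FOLLOW[C]={$,b}
pass 2: (no change)
  FOLLOW[S]={$,b}  FOLLOW[A]={$,b}  FOLLOW[B]={$,b}  FOLLOW[C]={$,b}

FOLLOW(A) = ["$", "b"]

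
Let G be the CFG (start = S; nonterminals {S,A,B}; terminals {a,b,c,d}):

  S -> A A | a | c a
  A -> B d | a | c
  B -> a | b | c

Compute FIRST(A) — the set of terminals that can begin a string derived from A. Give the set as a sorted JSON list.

FIRST iteration:
round 1:
  A via A→a: +{a}
  A via A→c: +{c}
  B via B→a: +{a}
  B via B→b: +{b}
  B via B→c: +{c}
  S via S→A A: +{a,c}
  FIRST[S]={a,c}  FIRST[A]={a,c}  FIRST[B]={a,b,c}
round 2:
  A via A→B d: +{b}
  S via S→A A: +{b}
  FIRST[S]={a,b,c}  FIRST[A]={a,b,c}  FIRST[B]={a,b,c}
round 3: — fixpoint
  FIRST[S]={a,b,c}  FIRST[A]={a,b,c}  FIRST[B]={a,b,c}

FIRST(A) = ["a", "b", "c"]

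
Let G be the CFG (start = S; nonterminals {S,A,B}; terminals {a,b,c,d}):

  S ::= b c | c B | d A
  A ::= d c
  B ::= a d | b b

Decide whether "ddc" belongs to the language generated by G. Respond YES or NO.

CNF form of G:
  S -> T0 A | T1 B | T3 T1
  A -> T0 T1
  B -> T2 T0 | T3 T3
  T0 -> d
  T1 -> c
  T2 -> a
  T3 -> b

CYK fill:
  T[0,0] 'd' = {T0}  orig:{}
  T[1,1] 'd' = {T0}  orig:{}
  T[2,2] 'c' = {T1}  orig:{}
  T[0,1] 'dd' = ∅
  T[1,2] 'dc' = {A}
  T[0,2] 'ddc' = {S}

S ∈ T[0,2] ⇒ YES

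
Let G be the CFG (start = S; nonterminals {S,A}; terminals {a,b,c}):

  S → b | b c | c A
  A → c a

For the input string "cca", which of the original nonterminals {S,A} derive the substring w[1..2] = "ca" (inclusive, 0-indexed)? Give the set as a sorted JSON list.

Convert to CNF:
  S -> T0 A | T2 T0 | b
  A -> T0 T1
  T0 -> c
  T1 -> a
  T2 -> b

CYK table (by increasing span) — only the sub-triangle for w[1..2]:
  T[1,1] 'c' = {T0}  orig:{}
  T[2,2] 'a' = {T1}  orig:{}
  T[1,2] 'ca' = {A}

Original NTs in T[1,2] deriving "ca": ["A"]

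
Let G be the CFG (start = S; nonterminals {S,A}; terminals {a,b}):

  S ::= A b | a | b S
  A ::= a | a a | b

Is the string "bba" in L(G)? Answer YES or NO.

Convert to CNF:
  S -> A T1 | T1 S | a
  A -> T0 T0 | a | b
  T0 -> a
  T1 -> b

CYK table (by increasing span):
  [0..0]={A,T1}  "b"  orig:{A}
  [1..1]={A,T1}  "b"  orig:{A}
  [2..2]={A,S,T0}  "a"  orig:{A,S}
  [0..1]={S}  "bb"
  [1..2]={S}  "ba"
  [0..2]={S}  "bba"

S ∈ T[0,2] ⇒ YES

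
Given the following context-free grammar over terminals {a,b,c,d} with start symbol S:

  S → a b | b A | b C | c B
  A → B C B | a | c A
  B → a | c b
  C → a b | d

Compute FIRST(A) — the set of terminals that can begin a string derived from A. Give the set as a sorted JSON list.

Compute FIRST by fixpoint:
pass 1:
  A via A→a: +{a}
  A via A→c A: +{c}
  B via B→a: +{a}
  B via B→c b: +{c}
  C via C→a b: +{a}
  C via C→d: +{d}
  S via S→a b: +{a}
  S via S→b A: +{b}
  S via S→c B: +{c}
  S: {a,b,c}  A: {a,c}  B: {a,c}  C: {a,d}
pass 2: — fixpoint
  S: {a,b,c}  A: {a,c}  B: {a,c}  C: {a,d}

FIRST(A) = ["a", "c"]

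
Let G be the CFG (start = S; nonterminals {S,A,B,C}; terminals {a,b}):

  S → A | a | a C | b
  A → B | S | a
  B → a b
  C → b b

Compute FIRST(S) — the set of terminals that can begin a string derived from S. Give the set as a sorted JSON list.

FIRST iteration:
pass 1:
  A via A→a: +{a}
  B via B→a b: +{a}
  C via C→b b: +{b}
  S via S→A: +{a}
  S via S→b: +{b}
  FIRST[S]={a,b}  FIRST[A]={a}  FIRST[B]={a}  FIRST[C]={b}
pass 2:
  A via A→S: +{b}
  FIRST[S]={a,b}  FIRST[A]={a,b}  FIRST[B]={a}  FIRST[C]={b}
pass 3: (stable)
  FIRST[S]={a,b}  FIRST[A]={a,b}  FIRST[B]={a}  FIRST[C]={b}

FIRST(S) = ["a", "b"]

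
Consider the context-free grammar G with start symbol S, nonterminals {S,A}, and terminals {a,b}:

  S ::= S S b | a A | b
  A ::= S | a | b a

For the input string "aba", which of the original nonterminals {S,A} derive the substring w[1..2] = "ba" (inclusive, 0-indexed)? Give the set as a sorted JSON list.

CNF form of G:
  S -> S X3 | T1 A | b
  A -> S X2 | T0 T1 | T1 A | a | b
  T0 -> b
  T1 -> a
  X2 -> S T0
  X3 -> S T0

CYK table (by increasing span) (cells [i..j] with 1 ≤ i ≤ j ≤ 2 only):
  [1..1]={A,S,T0}  "b"  orig:{A,S}
  [2..2]={A,T1}  "a"  orig:{A}
  [1..2]={A}  "ba"

Original NTs in T[1,2] deriving "ba": ["A"]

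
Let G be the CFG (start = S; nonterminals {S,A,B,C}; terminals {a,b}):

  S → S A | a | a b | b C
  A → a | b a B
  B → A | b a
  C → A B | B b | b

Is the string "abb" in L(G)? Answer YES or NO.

Convert to CNF:
  S -> S A | T0 C | T1 T0 | a
  A -> T0 X2 | a
  B -> T0 T1 | T0 X3 | a
  C -> A B | B T0 | b
  T0 -> b
  T1 -> a
  X2 -> T1 B
  X3 -> T1 B

Fill CYK table bottom-up:
  [0..0]={A,B,S,T1}  "a"  orig:{A,B,S}
  [1..1]={C,T0}  "b"  orig:{C}
  [2..2]={C,T0}  "b"  orig:{C}
  [0..1]={C,S}  "ab"
  [1..2]={S}  "bb"
  [0..2]=∅  "abb"

S ∉ T[0,2] ⇒ NO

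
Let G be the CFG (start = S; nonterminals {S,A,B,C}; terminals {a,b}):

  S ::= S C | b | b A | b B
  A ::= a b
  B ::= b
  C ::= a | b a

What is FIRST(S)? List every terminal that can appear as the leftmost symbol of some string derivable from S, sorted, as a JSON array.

FIRST sets, iterate to fixpoint:
pass 1:
  A via A→a b: +{a}
  B via B→b: +{b}
  C via C→a: +{a}
  C via C→b a: +{b}
  S via S→b: +{b}
  S: {b}  A: {a}  B: {b}  C: {a,b}
pass 2: (no change)
  S: {b}  A: {a}  B: {b}  C: {a,b}

FIRST(S) = ["b"]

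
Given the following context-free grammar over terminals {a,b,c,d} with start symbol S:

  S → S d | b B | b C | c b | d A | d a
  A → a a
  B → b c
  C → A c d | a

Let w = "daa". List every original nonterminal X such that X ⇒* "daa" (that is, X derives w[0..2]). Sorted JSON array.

CNF form of G:
  S -> S T3 | T1 B | T1 C | T2 T1 | T3 A | T3 T0
  A -> T0 T0
  B -> T1 T2
  C -> A X4 | a
  T0 -> a
  T1 -> b
  T2 -> c
  T3 -> d
  X4 -> T2 T3

CYK fill (cells [i..j] with 0 ≤ i ≤ j ≤ 2 only):
  [0..0]={T3}  "d"  orig:{}
  [1..1]={C,T0}  "a"  orig:{C}
  [2..2]={C,T0}  "a"  orig:{C}
  [0..1]={S}  "da"
  [1..2]={A}  "aa"
  [0..2]={S}  "daa"

Original NTs in T[0,2] deriving "daa": ["S"]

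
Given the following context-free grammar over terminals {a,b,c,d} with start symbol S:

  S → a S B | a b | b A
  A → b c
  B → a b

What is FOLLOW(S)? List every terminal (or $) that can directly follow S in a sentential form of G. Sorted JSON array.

FIRST sets, iterate to fixpoint:
[1]
  A via A→b c: +{b}
  B via B→a b: +{a}
  S via S→a S B: +{a}
  S via S→b A: +{b}
  FIRST(S)={a,b}  FIRST(A)={b}  FIRST(B)={a}
[2] — fixpoint
  FIRST(S)={a,b}  FIRST(A)={b}  FIRST(B)={a}

FOLLOW iteration:
initialize: $ ∈ FOLLOW(S)
[1]
  S→a S B: FOLLOW(S) ⊇ FIRST(B) = {a}; new: +{a}
  S→a S B: FOLLOW(B) ⊇ FOLLOW(S) ⊇ {$,a}; new: +{$,a}
  S→b A: FOLLOW(A) ⊇ FOLLOW(S) ⊇ {$,a}; new: +{$,a}
  S: {$,a}  A: {$,a}  B: {$,a}
[2] — fixpoint
  S: {$,a}  A: {$,a}  B: {$,a}

FOLLOW(S) = ["$", "a"]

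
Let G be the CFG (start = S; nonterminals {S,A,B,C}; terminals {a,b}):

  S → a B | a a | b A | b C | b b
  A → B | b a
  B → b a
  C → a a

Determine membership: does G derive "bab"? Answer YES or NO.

CNF form of G:
  S -> T0 A | T0 C | T0 T0 | T1 B | T1 T1
  A -> T0 T1
  B -> T0 T1
  C -> T1 T1
  T0 -> b
  T1 -> a

CYK fill:
  cell(0,0) b: {T0}  orig:{}
  cell(1,1) a: {T1}  orig:{}
  cell(2,2) b: {T0}  orig:{}
  cell(0,1) ba: {A,B}
  cell(1,2) ab: ∅
  cell(0,2) bab: ∅

S ∉ T[0,2] ⇒ NO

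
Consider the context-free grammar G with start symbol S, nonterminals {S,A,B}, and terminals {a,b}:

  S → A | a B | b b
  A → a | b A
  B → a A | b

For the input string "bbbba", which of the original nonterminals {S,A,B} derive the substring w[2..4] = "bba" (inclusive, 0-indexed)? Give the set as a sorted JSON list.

CNF form of G:
  S -> T0 A | T0 T0 | T1 B | a
  A -> T0 A | a
  B -> T1 A | b
  T0 -> b
  T1 -> a

CYK table (by increasing span) (cells [i..j] with 2 ≤ i ≤ j ≤ 4 only):
  T[2,2] 'b' = {B,T0}  orig:{B}
  T[3,3] 'b' = {B,T0}  orig:{B}
  T[4,4] 'a' = {A,S,T1}  orig:{A,S}
  T[2,3] 'bb' = {S}
  T[3,4] 'ba' = {A,S}
  T[2,4] 'bba' = {A,S}

Original NTs in T[2,4] deriving "bba": ["A", "S"]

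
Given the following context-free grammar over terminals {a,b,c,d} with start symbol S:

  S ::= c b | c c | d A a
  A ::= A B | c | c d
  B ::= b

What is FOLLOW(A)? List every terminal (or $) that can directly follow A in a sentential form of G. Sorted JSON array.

Compute FIRST by fixpoint:
iter 1:
  A via A→c: +{c}
  B via B→b: +{b}
  S via S→c b: +{c}
  S via S→d A a: +{d}
  FIRST(S)={c,d}  FIRST(A)={c}  FIRST(B)={b}
iter 2: done
  FIRST(S)={c,d}  FIRST(A)={c}  FIRST(B)={b}

Compute FOLLOW by fixpoint:
FOLLOW(S) := {$}
iter 1:
  A→A B: FOLLOW(A) ⊇ FIRST(B) = {b}; new: +{b}
  A→A B: FOLLOW(B) ⊇ FOLLOW(A) ⊇ {b}; new: +{b}
  S→d A a: FOLLOW(A) ⊇ FIRST(a) = {a}; new: +{a}
  FOLLOW(S)={$}  FOLLOW(A)={a,b}  FOLLOW(B)={b}
iter 2:
  A→A B: FOLLOW(B) ⊇ FOLLOW(A) ⊇ {a,b}; new: +{a}
  FOLLOW(S)={$}  FOLLOW(A)={a,b}  FOLLOW(B)={a,b}
iter 3: — fixpoint
  FOLLOW(S)={$}  FOLLOW(A)={a,b}  FOLLOW(B)={a,b}

FOLLOW(A) = ["a", "b"]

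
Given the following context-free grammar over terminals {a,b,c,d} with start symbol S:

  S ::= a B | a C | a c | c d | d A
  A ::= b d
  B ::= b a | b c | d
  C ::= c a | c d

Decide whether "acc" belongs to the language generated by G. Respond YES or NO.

CNF form of G:
  S -> T1 A | T2 B | T2 C | T2 T3 | T3 T1
  A -> T0 T1
  B -> T0 T2 | T0 T3 | d
  C -> T3 T1 | T3 T2
  T0 -> b
  T1 -> d
  T2 -> a
  T3 -> c

CYK fill:
  [0..0]={T2}  "a"  orig:{}
  [1..1]={T3}  "c"  orig:{}
  [2..2]={T3}  "c"  orig:{}
  [0..1]={S}  "ac"
  [1..2]=∅  "cc"
  [0..2]=∅  "acc"

S ∉ T[0,2] ⇒ NO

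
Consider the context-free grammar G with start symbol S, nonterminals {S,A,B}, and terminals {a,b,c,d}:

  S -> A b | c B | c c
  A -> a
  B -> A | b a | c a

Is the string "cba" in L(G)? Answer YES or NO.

Convert to CNF:
  S -> A T0 | T2 B | T2 T2
  A -> a
  B -> T0 T1 | T2 T1 | a
  T0 -> b
  T1 -> a
  T2 -> c

CYK fill:
  [0..0]={T2}  "c"  orig:{}
  [1..1]={T0}  "b"  orig:{}
  [2..2]={A,B,T1}  "a"  orig:{A,B}
  [0..1]=∅  "cb"
  [1..2]={B}  "ba"
  [0..2]={S}  "cba"

S ∈ T[0,2] ⇒ YES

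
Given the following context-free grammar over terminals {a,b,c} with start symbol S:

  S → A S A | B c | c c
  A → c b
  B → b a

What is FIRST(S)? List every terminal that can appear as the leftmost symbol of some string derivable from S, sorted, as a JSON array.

Compute FIRST by fixpoint:
pass 1:
  A via A→c b: +{c}
  B via B→b a: +{b}
  S via S→A S A: +{c}
  S via S→B c: +{b}
  FIRST[S]={b,c}  FIRST[A]={c}  FIRST[B]={b}
pass 2: (stable)
  FIRST[S]={b,c}  FIRST[A]={c}  FIRST[B]={b}

FIRST(S) = ["b", "c"]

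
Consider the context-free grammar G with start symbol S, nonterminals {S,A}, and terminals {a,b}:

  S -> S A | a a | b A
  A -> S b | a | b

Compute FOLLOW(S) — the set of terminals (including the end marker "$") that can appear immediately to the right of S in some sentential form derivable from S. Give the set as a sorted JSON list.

FIRST iteration:
round 1:
  A via A→a: +{a}
  A via A→b: +{b}
  S via S→a a: +{a}
  S via S→b A: +{b}
  FIRST(S)={a,b}  FIRST(A)={a,b}
round 2: (no change)
  FIRST(S)={a,b}  FIRST(A)={a,b}

FOLLOW sets:
initialize: $ ∈ FOLLOW(S)
pass 1:
  A→S b: FOLLOW(S) ⊇ FIRST(b) = {b}; new: +{b}
  S→S A: FOLLOW(S) ⊇ FIRST(A) = {a,b}; new: +{a}
  S→S A: FOLLOW(A) ⊇ FOLLOW(S) ⊇ {$,a,b}; new: +{$,a,b}
  FOLLOW(S)={$,a,b}  FOLLOW(A)={$,a,b}
pass 2: done
  FOLLOW(S)={$,a,b}  FOLLOW(A)={$,a,b}

FOLLOW(S) = ["$", "a", "b"]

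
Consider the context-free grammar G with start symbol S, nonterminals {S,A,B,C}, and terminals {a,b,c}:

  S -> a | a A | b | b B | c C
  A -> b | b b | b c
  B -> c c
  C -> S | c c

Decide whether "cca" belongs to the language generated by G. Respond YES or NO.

Convert to CNF:
  S -> T0 B | T1 C | T2 A | a | b
  A -> T0 T0 | T0 T1 | b
  B -> T1 T1
  C -> T0 B | T1 C | T1 T1 | T2 A | a | b
  T0 -> b
  T1 -> c
  T2 -> a

Fill CYK table bottom-up:
  T[0,0] 'c' = {T1}  orig:{}
  T[1,1] 'c' = {T1}  orig:{}
  T[2,2] 'a' = {C,S,T2}  orig:{C,S}
  T[0,1] 'cc' = {B,C}
  T[1,2] 'ca' = {C,S}
  T[0,2] 'cca' = {C,S}

S ∈ T[0,2] ⇒ YES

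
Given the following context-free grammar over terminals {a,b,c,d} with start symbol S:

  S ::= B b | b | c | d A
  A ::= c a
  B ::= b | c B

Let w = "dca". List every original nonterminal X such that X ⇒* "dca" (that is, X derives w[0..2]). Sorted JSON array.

CNF form of G:
  S -> B T2 | T3 A | b | c
  A -> T0 T1
  B -> T0 B | b
  T0 -> c
  T1 -> a
  T2 -> b
  T3 -> d

Fill CYK table bottom-up (cells [i..j] with 0 ≤ i ≤ j ≤ 2 only):
  T[0,0] 'd' = {T3}  orig:{}
  T[1,1] 'c' = {S,T0}  orig:{S}
  T[2,2] 'a' = {T1}  orig:{}
  T[0,1] 'dc' = ∅
  T[1,2] 'ca' = {A}
  T[0,2] 'dca' = {S}

Original NTs in T[0,2] deriving "dca": ["S"]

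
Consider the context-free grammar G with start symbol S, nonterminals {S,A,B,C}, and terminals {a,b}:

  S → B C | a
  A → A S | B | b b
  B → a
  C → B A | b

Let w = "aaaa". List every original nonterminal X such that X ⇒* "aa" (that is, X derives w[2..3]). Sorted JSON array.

Convert to CNF:
  S -> B C | a
  A -> A S | T0 T0 | a
  B -> a
  C -> B A | b
  T0 -> b

CYK table (by increasing span) — only the sub-triangle for w[2..3]:
  [2..2]={A,B,S}  "a"
  [3..3]={A,B,S}  "a"
  [2..3]={A,C}  "aa"

Original NTs in T[2,3] deriving "aa": ["A", "C"]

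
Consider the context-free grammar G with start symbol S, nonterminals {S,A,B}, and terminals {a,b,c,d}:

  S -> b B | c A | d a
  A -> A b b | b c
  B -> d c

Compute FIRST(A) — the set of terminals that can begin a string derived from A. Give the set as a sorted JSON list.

FIRST iteration:
iter 1:
  A via A→b c: +{b}
  B via B→d c: +{d}
  S via S→b B: +{b}
  S via S→c A: +{c}
  S via S→d a: +{d}
  FIRST(S)={b,c,d}  FIRST(A)={b}  FIRST(B)={d}
iter 2: (no change)
  FIRST(S)={b,c,d}  FIRST(A)={b}  FIRST(B)={d}

FIRST(A) = ["b"]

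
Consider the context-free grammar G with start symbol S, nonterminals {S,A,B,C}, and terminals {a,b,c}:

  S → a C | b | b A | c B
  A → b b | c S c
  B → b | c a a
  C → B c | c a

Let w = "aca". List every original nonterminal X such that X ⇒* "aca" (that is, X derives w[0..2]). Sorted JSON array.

CNF form of G:
  S -> T0 A | T1 B | T2 C | b
  A -> T0 T0 | T1 X3
  B -> T1 X4 | b
  C -> B T1 | T1 T2
  T0 -> b
  T1 -> c
  T2 -> a
  X3 -> S T1
  X4 -> T2 T2

CYK fill (cells [i..j] with 0 ≤ i ≤ j ≤ 2 only):
  cell(0,0) a: {T2}  orig:{}
  cell(1,1) c: {T1}  orig:{}
  cell(2,2) a: {T2}  orig:{}
  cell(0,1) ac: ∅
  cell(1,2) ca: {C}
  cell(0,2) aca: {S}

Original NTs in T[0,2] deriving "aca": ["S"]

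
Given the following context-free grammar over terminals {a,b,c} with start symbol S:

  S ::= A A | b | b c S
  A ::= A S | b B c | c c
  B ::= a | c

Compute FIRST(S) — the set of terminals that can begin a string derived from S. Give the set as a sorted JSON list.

FIRST iteration:
pass 1:
  A via A→b B c: +{b}
  A via A→c c: +{c}
  B via B→a: +{a}
  B via B→c: +{c}
  S via S→A A: +{b,c}
  S: {b,c}  A: {b,c}  B: {a,c}
pass 2: (no change)
  S: {b,c}  A: {b,c}  B: {a,c}

FIRST(S) = ["b", "c"]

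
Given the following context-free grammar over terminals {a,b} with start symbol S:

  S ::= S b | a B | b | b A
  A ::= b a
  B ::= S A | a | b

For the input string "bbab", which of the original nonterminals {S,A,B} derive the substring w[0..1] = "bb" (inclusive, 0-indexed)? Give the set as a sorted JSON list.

Convert to CNF:
  S -> S T0 | T0 A | T1 B | b
  A -> T0 T1
  B -> S A | a | b
  T0 -> b
  T1 -> a

CYK fill — only the sub-triangle for w[0..1]:
  [0..0]={B,S,T0}  "b"  orig:{B,S}
  [1..1]={B,S,T0}  "b"  orig:{B,S}
  [0..1]={S}  "bb"

Original NTs in T[0,1] deriving "bb": ["S"]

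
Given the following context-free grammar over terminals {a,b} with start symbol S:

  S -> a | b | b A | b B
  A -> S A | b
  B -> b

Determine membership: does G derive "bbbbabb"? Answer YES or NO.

Convert to CNF:
  S -> T0 A | T0 B | a | b
  A -> S A | b
  B -> b
  T0 -> b

Fill CYK table bottom-up:
  T[0,0] 'b' = {A,B,S,T0}  orig:{A,B,S}
  T[1,1] 'b' = {A,B,S,T0}  orig:{A,B,S}
  T[2,2] 'b' = {A,B,S,T0}  orig:{A,B,S}
  T[3,3] 'b' = {A,B,S,T0}  orig:{A,B,S}
  T[4,4] 'a' = {S}
  T[5,5] 'b' = {A,B,S,T0}  orig:{A,B,S}
  T[6,6] 'b' = {A,B,S,T0}  orig:{A,B,S}
  T[0,1] 'bb' = {A,S}
  T[1,2] 'bb' = {A,S}
  T[2,3] 'bb' = {A,S}
  T[3,4] 'ba' = ∅
  T[4,5] 'ab' = {A}
  T[5,6] 'bb' = {A,S}
  T[0,2] 'bbb' = {A,S}
  T[1,3] 'bbb' = {A,S}
  T[2,4] 'bba' = ∅
  T[3,5] 'bab' = {A,S}
  T[4,6] 'abb' = {A}
  T[0,3] 'bbbb' = {A,S}
  T[1,4] 'bbba' = ∅
  T[2,5] 'bbab' = {A,S}
  T[3,6] 'babb' = {A,S}
  T[0,4] 'bbbba' = ∅
  T[1,5] 'bbbab' = {A,S}
  T[2,6] 'bbabb' = {A,S}
  T[0,5] 'bbbbab' = {A,S}
  T[1,6] 'bbbabb' = {A,S}
  T[0,6] 'bbbbabb' = {A,S}

S ∈ T[0,6] ⇒ YES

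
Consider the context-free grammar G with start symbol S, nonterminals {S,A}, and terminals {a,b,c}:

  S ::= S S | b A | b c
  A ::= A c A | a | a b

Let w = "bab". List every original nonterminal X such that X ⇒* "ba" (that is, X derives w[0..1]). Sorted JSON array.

Convert to CNF:
  S -> S S | T2 A | T2 T0
  A -> A X3 | T1 T2 | a
  T0 -> c
  T1 -> a
  T2 -> b
  X3 -> T0 A

CYK fill, restricted to cells inside w[0..1]:
  cell(0,0) b: {T2}  orig:{}
  cell(1,1) a: {A,T1}  orig:{A}
  cell(0,1) ba: {S}

Original NTs in T[0,1] deriving "ba": ["S"]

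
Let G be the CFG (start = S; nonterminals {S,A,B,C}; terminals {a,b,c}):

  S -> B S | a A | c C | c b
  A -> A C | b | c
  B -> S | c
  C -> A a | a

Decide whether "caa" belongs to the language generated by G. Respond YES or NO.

CNF form of G:
  S -> B S | T0 A | T1 C | T1 T2
  A -> A C | b | c
  B -> B S | T0 A | T1 C | T1 T2 | c
  C -> A T0 | a
  T0 -> a
  T1 -> c
  T2 -> b

CYK table (by increasing span):
  cell(0,0) c: {A,B,T1}  orig:{A,B}
  cell(1,1) a: {C,T0}  orig:{C}
  cell(2,2) a: {C,T0}  orig:{C}
  cell(0,1) ca: {A,B,C,S}
  cell(1,2) aa: ∅
  cell(0,2) caa: {A,C}

S ∉ T[0,2] ⇒ NO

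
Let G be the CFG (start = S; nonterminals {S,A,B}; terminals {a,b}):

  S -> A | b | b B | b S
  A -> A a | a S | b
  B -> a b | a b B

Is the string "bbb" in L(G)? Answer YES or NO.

CNF form of G:
  S -> A T0 | T0 S | T1 B | T1 S | b
  A -> A T0 | T0 S | b
  B -> T0 T1 | T0 X2
  T0 -> a
  T1 -> b
  X2 -> T1 B

CYK table (by increasing span):
  cell(0,0) b: {A,S,T1}  orig:{A,S}
  cell(1,1) b: {A,S,T1}  orig:{A,S}
  cell(2,2) b: {A,S,T1}  orig:{A,S}
  cell(0,1) bb: {S}
  cell(1,2) bb: {S}
  cell(0,2) bbb: {S}

S ∈ T[0,2] ⇒ YES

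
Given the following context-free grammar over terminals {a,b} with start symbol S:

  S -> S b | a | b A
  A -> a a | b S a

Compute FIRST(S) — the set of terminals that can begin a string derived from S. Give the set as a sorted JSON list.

FIRST sets, iterate to fixpoint:
iter 1:
  A via A→a a: +{a}
  A via A→b S a: +{b}
  S via S→a: +{a}
  S via S→b A: +{b}
  S: {a,b}  A: {a,b}
iter 2: (stable)
  S: {a,b}  A: {a,b}

FIRST(S) = ["a", "b"]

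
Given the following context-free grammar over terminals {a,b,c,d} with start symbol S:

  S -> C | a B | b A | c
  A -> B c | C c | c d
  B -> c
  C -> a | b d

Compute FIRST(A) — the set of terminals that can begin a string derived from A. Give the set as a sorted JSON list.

FIRST iteration:
pass 1:
  A via A→c d: +{c}
  B via B→c: +{c}
  C via C→a: +{a}
  C via C→b d: +{b}
  S via S→C: +{a,b}
  S via S→c: +{c}
  FIRST(S)={a,b,c}  FIRST(A)={c}  FIRST(B)={c}  FIRST(C)={a,b}
pass 2:
  A via A→C c: +{a,b}
  FIRST(S)={a,b,c}  FIRST(A)={a,b,c}  FIRST(B)={c}  FIRST(C)={a,b}
pass 3: — fixpoint
  FIRST(S)={a,b,c}  FIRST(A)={a,b,c}  FIRST(B)={c}  FIRST(C)={a,b}

FIRST(A) = ["a", "b", "c"]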